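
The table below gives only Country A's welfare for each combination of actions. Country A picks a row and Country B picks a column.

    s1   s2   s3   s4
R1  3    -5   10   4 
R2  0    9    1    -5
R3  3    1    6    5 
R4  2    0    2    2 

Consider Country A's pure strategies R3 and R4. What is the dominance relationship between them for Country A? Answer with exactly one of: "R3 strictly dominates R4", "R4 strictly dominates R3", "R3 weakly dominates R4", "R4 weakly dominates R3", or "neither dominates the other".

R3 strictly dominates R4

Compare R3 to R4 across every action of Country B: s1: 3>2, s2: 1>0, s3: 6>2, s4: 5>2.
R3 gives a strictly higher payoff against every action of Country B, so R3 strictly dominates R4.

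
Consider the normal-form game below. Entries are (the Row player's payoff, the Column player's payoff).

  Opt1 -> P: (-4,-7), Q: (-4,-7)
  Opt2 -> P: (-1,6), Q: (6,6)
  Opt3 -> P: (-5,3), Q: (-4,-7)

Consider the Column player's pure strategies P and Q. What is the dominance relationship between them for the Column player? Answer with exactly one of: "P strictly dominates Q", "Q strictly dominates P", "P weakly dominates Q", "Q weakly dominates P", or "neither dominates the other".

P weakly dominates Q

P's payoffs vs Q's, by the Row player's action — Opt1: -7=-7, Opt2: 6=6, Opt3: 3>-7.
P is at least as good everywhere and strictly better somewhere (tied only at Opt1, Opt2), so P weakly but not strictly dominates Q.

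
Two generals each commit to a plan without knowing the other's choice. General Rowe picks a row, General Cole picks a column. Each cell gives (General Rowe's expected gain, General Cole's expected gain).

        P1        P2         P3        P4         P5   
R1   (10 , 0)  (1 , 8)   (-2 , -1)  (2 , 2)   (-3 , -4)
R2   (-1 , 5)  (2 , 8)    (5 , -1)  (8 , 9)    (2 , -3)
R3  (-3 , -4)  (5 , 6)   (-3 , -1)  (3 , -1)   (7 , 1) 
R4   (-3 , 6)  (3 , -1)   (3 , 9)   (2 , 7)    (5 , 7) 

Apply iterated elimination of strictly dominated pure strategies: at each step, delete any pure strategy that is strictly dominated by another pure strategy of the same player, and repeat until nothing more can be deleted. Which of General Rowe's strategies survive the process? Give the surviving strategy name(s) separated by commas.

R2, R3, R4

Column P1 is eliminated: P4 beats it against every remaining row (R1: 2>0, R2: 9>5, R3: -1>-4, R4: 7>6).
Row R1 is eliminated: R2 beats it against every remaining column (P2: 2>1, P3: 5>-2, P4: 8>2, P5: 2>-3).
Among the remaining strategies, none is strictly dominated by another pure strategy of the same player, so the elimination stops.
Surviving strategies — General Rowe: {R2, R3, R4}; General Cole: {P2, P3, P4, P5}.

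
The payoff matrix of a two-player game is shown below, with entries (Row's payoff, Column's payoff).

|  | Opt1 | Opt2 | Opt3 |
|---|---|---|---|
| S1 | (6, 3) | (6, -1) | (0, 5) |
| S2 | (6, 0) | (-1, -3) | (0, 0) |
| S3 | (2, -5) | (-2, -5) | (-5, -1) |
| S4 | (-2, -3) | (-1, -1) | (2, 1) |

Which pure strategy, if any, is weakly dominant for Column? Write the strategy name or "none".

Opt3 vs Opt1: S1: 5>3, S2: 0=0, S3: -1>-5, S4: 1>-3.
Opt3 vs Opt2: S1: 5>-1, S2: 0>-3, S3: -1>-5, S4: 1>-1.
Opt3 is at least as good as every other strategy against every opponent action, so it is weakly dominant.

Opt3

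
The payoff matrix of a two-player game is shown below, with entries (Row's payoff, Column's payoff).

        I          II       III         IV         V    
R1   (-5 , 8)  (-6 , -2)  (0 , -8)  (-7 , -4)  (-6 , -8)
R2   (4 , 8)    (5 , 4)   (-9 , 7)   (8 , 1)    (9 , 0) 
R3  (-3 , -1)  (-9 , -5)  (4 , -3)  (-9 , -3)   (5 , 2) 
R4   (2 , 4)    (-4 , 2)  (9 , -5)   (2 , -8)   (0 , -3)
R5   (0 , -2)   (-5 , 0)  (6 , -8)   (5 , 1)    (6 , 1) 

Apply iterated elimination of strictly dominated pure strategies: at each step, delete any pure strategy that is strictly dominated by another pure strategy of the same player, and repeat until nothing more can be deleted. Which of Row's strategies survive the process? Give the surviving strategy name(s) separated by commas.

Row R1 is eliminated: R4 beats it against every remaining column (I: 2>-5, II: -4>-6, III: 9>0, IV: 2>-7, V: 0>-6).
For Row, R5 strictly dominates R3 on the remaining columns (I: 0>-3, II: -5>-9, III: 6>4, IV: 5>-9, V: 6>5); eliminate R3.
Column III is eliminated: I beats it against every remaining row (R2: 8>7, R4: 4>-5, R5: -2>-8).
For Row, R2 strictly dominates R4 on the remaining columns (I: 4>2, II: 5>-4, IV: 8>2, V: 9>0); eliminate R4.
Row's strategy R5 is strictly dominated by R2 (I: 4>0, II: 5>-5, IV: 8>5, V: 9>6) and is removed.
Column's strategy II is strictly dominated by I (R2: 8>4) and is removed.
For Column, I strictly dominates IV on the remaining rows (R2: 8>1); eliminate IV.
Column V is eliminated: I beats it against every remaining row (R2: 8>0).
Among the remaining strategies, none is strictly dominated by another pure strategy of the same player, so the elimination stops.
Surviving strategies — Row: {R2}; Column: {I}.

R2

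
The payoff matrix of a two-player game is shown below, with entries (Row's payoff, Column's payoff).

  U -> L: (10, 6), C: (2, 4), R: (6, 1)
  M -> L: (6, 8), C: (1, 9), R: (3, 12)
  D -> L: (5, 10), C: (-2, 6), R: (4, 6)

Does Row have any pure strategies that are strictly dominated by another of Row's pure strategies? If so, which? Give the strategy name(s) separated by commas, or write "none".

U is not dominated — it holds its own against M at L (10>6); D at L (10>5).
M is strictly dominated by U (L: 10>6, C: 2>1, R: 6>3).
D is strictly dominated by U (L: 10>5, C: 2>-2, R: 6>4).

M, D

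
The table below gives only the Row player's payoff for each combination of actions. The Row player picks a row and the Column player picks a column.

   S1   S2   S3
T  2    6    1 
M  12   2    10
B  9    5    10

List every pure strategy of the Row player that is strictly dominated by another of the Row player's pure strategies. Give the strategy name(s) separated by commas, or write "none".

Nothing dominates T: M at S2 (6>2); B at S2 (6>5).
M: no other strategy beats it everywhere (T at S1 (12>2); B at S1 (12>9)).
B is not dominated — it holds its own against T at S1 (9>2); M at S2 (5>2).

none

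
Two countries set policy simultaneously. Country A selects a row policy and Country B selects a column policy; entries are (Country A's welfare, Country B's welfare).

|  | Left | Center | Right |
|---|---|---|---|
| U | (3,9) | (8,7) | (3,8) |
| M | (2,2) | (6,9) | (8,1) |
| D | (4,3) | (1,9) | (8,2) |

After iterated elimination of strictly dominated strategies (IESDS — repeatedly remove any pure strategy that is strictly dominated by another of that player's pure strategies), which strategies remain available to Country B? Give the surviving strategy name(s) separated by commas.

Left, Center

For Country B, Left strictly dominates Right on the remaining rows (U: 9>8, M: 2>1, D: 3>2); eliminate Right.
Country A's strategy M is strictly dominated by U (Left: 3>2, Center: 8>6) and is removed.
Among the remaining strategies, none is strictly dominated by another pure strategy of the same player, so the elimination stops.
Surviving strategies — Country A: {U, D}; Country B: {Left, Center}.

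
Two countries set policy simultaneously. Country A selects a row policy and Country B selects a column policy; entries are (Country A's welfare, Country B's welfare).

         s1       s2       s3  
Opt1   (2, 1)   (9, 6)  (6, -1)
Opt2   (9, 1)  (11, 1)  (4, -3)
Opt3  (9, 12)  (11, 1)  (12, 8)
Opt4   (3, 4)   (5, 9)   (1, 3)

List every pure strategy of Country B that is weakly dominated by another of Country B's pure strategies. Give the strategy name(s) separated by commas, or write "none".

s3

s1: no other strategy beats it everywhere (s2 at Opt3 (12>1); s3 at Opt1 (1>-1)).
s2: no other strategy beats it everywhere (s1 at Opt1 (6>1); s3 at Opt1 (6>-1)).
s3: dominated, since s1 does at least as well everywhere (Opt1: 1>-1, Opt2: 1>-3, Opt3: 12>8, Opt4: 4>3).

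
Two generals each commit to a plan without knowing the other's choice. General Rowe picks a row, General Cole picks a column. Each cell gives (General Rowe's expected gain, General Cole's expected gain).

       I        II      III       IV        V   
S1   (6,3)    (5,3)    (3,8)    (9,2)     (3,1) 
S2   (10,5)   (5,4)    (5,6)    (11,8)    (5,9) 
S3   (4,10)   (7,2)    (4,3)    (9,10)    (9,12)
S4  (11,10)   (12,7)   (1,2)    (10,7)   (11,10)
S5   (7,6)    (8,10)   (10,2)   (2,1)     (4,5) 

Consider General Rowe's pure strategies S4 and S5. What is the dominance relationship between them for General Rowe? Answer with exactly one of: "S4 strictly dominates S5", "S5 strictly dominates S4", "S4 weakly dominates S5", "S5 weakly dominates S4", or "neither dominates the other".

Compare S4 to S5 across every action of General Cole: I: 11>7, II: 12>8, III: 1<10, IV: 10>2, V: 11>4.
S4 does better at I, II, IV, V but worse at III; neither strategy dominates the other.

neither dominates the other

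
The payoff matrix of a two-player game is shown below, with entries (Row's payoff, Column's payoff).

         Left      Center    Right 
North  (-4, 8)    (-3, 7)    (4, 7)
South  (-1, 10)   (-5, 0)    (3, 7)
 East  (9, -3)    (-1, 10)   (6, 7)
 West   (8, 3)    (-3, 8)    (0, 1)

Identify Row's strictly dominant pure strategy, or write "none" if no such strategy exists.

East vs North: Left: 9>-4, Center: -1>-3, Right: 6>4.
East vs South: Left: 9>-1, Center: -1>-5, Right: 6>3.
East vs West: Left: 9>8, Center: -1>-3, Right: 6>0.
East strictly beats every other strategy against every opponent action, so it is strictly dominant.

East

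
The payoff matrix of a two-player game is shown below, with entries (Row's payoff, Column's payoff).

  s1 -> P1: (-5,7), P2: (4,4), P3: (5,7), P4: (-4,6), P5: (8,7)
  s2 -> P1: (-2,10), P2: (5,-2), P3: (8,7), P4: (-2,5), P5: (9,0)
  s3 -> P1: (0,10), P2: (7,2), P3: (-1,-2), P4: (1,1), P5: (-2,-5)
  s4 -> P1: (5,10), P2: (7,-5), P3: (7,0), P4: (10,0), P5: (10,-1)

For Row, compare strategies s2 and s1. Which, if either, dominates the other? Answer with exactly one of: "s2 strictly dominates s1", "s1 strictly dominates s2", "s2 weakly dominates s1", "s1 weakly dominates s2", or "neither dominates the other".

Compare s2 to s1 across every action of Column: P1: -2>-5, P2: 5>4, P3: 8>5, P4: -2>-4, P5: 9>8.
Every comparison favours s2, so s2 strictly dominates s1.

s2 strictly dominates s1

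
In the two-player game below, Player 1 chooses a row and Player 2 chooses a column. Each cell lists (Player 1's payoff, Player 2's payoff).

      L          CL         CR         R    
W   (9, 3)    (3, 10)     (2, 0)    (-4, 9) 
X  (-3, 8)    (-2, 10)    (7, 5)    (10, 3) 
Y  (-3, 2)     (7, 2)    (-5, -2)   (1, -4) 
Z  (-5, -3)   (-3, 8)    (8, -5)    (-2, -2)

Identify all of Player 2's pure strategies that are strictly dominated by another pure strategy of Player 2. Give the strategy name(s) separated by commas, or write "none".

L: no other strategy beats it everywhere (CL at Y (2=2); CR at W (3>0); R at X (8>3)).
CL is not dominated — it holds its own against L at W (10>3); CR at W (10>0); R at W (10>9).
CR is strictly dominated by L (W: 3>0, X: 8>5, Y: 2>-2, Z: -3>-5).
CL strictly dominates R — W: 10>9, X: 10>3, Y: 2>-4, Z: 8>-2.

CR, R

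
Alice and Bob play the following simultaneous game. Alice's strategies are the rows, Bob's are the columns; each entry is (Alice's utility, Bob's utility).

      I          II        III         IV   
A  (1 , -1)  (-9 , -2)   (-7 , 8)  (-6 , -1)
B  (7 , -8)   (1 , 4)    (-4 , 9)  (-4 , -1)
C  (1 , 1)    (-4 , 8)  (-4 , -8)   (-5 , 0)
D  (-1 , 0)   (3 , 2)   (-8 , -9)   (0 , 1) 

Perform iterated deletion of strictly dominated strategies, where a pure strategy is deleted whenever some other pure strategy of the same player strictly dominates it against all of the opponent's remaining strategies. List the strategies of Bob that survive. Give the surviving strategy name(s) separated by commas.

II, III

Alice's strategy A is strictly dominated by B (I: 7>1, II: 1>-9, III: -4>-7, IV: -4>-6) and is removed.
For Bob, II strictly dominates I on the remaining rows (B: 4>-8, C: 8>1, D: 2>0); eliminate I.
Column IV is eliminated: II beats it against every remaining row (B: 4>-1, C: 8>0, D: 2>1).
Among the remaining strategies, none is strictly dominated by another pure strategy of the same player, so the elimination stops.
Surviving strategies — Alice: {B, C, D}; Bob: {II, III}.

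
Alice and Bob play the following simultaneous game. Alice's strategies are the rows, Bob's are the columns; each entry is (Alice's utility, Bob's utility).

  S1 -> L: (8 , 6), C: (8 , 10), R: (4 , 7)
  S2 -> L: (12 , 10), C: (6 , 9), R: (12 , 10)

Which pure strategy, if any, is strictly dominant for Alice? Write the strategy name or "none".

S1 fails to dominate S2 at L (8<12).
S2 fails to dominate S1 at C (6<8).
No single strategy dominates all the others.

none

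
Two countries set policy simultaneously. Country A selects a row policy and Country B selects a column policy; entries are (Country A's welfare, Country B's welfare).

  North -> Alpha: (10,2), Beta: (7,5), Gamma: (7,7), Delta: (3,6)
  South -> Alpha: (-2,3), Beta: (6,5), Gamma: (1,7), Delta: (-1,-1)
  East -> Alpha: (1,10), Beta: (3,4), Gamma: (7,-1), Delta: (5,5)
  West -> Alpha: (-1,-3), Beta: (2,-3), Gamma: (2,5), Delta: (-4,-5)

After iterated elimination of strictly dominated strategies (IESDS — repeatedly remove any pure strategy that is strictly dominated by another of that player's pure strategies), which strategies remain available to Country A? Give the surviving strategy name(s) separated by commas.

For Country A, North strictly dominates South on the remaining columns (Alpha: 10>-2, Beta: 7>6, Gamma: 7>1, Delta: 3>-1); eliminate South.
Country A's strategy West is strictly dominated by North (Alpha: 10>-1, Beta: 7>2, Gamma: 7>2, Delta: 3>-4) and is removed.
Country B's strategy Beta is strictly dominated by Delta (North: 6>5, East: 5>4) and is removed.
Among the remaining strategies, none is strictly dominated by another pure strategy of the same player, so the elimination stops.
Surviving strategies — Country A: {North, East}; Country B: {Alpha, Gamma, Delta}.

North, East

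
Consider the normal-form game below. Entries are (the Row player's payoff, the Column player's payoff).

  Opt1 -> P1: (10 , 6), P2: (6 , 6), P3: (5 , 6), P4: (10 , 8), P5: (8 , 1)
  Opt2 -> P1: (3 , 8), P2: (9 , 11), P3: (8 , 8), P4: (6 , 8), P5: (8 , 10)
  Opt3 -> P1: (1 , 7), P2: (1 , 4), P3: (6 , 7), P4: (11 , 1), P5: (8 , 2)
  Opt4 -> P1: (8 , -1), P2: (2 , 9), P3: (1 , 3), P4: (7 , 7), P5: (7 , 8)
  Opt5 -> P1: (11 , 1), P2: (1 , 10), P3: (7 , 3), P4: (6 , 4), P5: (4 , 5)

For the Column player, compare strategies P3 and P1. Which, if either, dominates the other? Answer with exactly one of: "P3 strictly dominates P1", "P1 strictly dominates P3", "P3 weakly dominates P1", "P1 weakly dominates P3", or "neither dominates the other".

P3's payoffs vs P1's, by the Row player's action — Opt1: 6=6, Opt2: 8=8, Opt3: 7=7, Opt4: 3>-1, Opt5: 3>1.
P3 is at least as good everywhere and strictly better somewhere (tied only at Opt1, Opt2, Opt3), so P3 weakly but not strictly dominates P1.

P3 weakly dominates P1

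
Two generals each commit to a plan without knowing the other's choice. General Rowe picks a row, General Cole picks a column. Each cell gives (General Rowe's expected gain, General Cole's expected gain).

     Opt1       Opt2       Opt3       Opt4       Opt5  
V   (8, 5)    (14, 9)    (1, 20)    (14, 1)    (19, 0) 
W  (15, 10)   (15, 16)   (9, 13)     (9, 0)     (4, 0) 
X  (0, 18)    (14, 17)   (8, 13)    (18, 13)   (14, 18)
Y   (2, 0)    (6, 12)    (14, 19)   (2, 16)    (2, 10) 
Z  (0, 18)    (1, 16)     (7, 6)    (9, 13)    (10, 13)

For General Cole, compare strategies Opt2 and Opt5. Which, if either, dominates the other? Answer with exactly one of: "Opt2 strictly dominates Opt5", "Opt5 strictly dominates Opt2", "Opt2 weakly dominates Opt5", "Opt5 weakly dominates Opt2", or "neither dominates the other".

Opt2's payoffs vs Opt5's, by General Rowe's action — V: 9>0, W: 16>0, X: 17<18, Y: 12>10, Z: 16>13.
Opt2 does better at V, W, Y, Z but worse at X; neither strategy dominates the other.

neither dominates the other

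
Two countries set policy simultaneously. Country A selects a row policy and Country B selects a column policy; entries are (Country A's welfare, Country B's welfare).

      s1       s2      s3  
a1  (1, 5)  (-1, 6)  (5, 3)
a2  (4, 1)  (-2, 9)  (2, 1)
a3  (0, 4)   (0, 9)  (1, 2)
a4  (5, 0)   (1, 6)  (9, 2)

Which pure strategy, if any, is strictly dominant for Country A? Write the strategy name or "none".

a4

a4 vs a1: s1: 5>1, s2: 1>-1, s3: 9>5.
a4 vs a2: s1: 5>4, s2: 1>-2, s3: 9>2.
a4 vs a3: s1: 5>0, s2: 1>0, s3: 9>1.
a4 strictly beats every other strategy against every opponent action, so it is strictly dominant.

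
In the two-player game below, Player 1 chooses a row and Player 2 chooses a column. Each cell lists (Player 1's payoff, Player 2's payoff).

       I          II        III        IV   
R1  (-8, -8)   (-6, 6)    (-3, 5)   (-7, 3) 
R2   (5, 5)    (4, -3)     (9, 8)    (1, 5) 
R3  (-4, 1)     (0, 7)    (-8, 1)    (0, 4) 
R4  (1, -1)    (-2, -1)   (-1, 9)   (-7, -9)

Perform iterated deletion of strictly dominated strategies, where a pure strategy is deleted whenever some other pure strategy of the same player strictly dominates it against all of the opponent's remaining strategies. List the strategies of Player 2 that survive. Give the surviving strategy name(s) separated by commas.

III

Row R1 is eliminated: R2 beats it against every remaining column (I: 5>-8, II: 4>-6, III: 9>-3, IV: 1>-7).
Player 1's strategy R3 is strictly dominated by R2 (I: 5>-4, II: 4>0, III: 9>-8, IV: 1>0) and is removed.
For Player 1, R2 strictly dominates R4 on the remaining columns (I: 5>1, II: 4>-2, III: 9>-1, IV: 1>-7); eliminate R4.
For Player 2, III strictly dominates I on the remaining rows (R2: 8>5); eliminate I.
Player 2's strategy II is strictly dominated by III (R2: 8>-3) and is removed.
Column IV is eliminated: III beats it against every remaining row (R2: 8>5).
Among the remaining strategies, none is strictly dominated by another pure strategy of the same player, so the elimination stops.
Surviving strategies — Player 1: {R2}; Player 2: {III}.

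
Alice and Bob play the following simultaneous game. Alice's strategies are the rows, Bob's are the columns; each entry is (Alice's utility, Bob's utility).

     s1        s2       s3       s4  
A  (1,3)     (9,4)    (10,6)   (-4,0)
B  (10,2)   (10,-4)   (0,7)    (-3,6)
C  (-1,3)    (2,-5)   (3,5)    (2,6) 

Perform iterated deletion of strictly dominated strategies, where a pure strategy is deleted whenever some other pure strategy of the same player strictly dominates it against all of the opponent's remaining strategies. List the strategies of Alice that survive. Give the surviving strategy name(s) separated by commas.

Bob's strategy s1 is strictly dominated by s3 (A: 6>3, B: 7>2, C: 5>3) and is removed.
For Bob, s3 strictly dominates s2 on the remaining rows (A: 6>4, B: 7>-4, C: 5>-5); eliminate s2.
Row B is eliminated: C beats it against every remaining column (s3: 3>0, s4: 2>-3).
Among the remaining strategies, none is strictly dominated by another pure strategy of the same player, so the elimination stops.
Surviving strategies — Alice: {A, C}; Bob: {s3, s4}.

A, C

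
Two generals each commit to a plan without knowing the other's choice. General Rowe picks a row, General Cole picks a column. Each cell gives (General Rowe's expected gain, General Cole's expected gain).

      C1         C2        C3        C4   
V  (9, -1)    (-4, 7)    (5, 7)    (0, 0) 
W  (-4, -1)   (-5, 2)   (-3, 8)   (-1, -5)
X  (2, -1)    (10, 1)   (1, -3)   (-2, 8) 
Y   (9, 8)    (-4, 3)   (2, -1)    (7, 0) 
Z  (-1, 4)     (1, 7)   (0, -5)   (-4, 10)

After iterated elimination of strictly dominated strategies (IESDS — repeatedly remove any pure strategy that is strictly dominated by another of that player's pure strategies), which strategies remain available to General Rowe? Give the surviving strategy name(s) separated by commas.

For General Rowe, V strictly dominates W on the remaining columns (C1: 9>-4, C2: -4>-5, C3: 5>-3, C4: 0>-1); eliminate W.
For General Rowe, X strictly dominates Z on the remaining columns (C1: 2>-1, C2: 10>1, C3: 1>0, C4: -2>-4); eliminate Z.
Among the remaining strategies, none is strictly dominated by another pure strategy of the same player, so the elimination stops.
Surviving strategies — General Rowe: {V, X, Y}; General Cole: {C1, C2, C3, C4}.

V, X, Y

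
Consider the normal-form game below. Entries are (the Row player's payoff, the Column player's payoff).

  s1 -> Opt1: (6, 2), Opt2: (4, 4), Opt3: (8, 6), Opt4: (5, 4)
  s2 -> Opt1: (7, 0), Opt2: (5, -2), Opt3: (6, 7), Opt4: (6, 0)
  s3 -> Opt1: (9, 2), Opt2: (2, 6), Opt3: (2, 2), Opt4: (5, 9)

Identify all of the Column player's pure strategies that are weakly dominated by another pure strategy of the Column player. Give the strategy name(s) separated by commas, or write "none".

Opt3 weakly dominates Opt1 — s1: 6>2, s2: 7>0, s3: 2=2.
Opt2: dominated, since Opt4 does at least as well everywhere (s1: 4=4, s2: 0>-2, s3: 9>6).
Opt3: no other strategy beats it everywhere (Opt1 at s1 (6>2); Opt2 at s1 (6>4); Opt4 at s1 (6>4)).
Nothing dominates Opt4: Opt1 at s1 (4>2); Opt2 at s2 (0>-2); Opt3 at s3 (9>2).

Opt1, Opt2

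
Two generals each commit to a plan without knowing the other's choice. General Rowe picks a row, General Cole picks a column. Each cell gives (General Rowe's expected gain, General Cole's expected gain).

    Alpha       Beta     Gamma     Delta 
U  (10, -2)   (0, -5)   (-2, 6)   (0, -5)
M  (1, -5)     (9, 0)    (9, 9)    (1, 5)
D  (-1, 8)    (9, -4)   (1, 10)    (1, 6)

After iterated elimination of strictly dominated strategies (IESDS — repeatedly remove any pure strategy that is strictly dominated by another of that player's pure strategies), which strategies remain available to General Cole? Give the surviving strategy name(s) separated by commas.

Gamma

Column Alpha is eliminated: Gamma beats it against every remaining row (U: 6>-2, M: 9>-5, D: 10>8).
Row U is eliminated: M beats it against every remaining column (Beta: 9>0, Gamma: 9>-2, Delta: 1>0).
For General Cole, Gamma strictly dominates Beta on the remaining rows (M: 9>0, D: 10>-4); eliminate Beta.
General Cole's strategy Delta is strictly dominated by Gamma (M: 9>5, D: 10>6) and is removed.
For General Rowe, M strictly dominates D on the remaining columns (Gamma: 9>1); eliminate D.
Among the remaining strategies, none is strictly dominated by another pure strategy of the same player, so the elimination stops.
Surviving strategies — General Rowe: {M}; General Cole: {Gamma}.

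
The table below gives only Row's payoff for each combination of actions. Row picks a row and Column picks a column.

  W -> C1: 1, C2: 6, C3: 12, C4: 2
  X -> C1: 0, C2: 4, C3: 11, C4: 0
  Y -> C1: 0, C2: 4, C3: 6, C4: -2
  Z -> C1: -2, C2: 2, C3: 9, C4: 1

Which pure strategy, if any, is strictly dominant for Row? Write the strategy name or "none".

W vs X: C1: 1>0, C2: 6>4, C3: 12>11, C4: 2>0.
W vs Y: C1: 1>0, C2: 6>4, C3: 12>6, C4: 2>-2.
W vs Z: C1: 1>-2, C2: 6>2, C3: 12>9, C4: 2>1.
W strictly beats every other strategy against every opponent action, so it is strictly dominant.

W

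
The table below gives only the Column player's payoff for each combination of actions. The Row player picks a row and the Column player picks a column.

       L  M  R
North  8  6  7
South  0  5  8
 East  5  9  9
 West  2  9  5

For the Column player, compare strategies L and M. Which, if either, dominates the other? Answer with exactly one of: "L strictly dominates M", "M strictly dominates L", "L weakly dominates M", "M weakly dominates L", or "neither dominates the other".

neither dominates the other

L's payoffs vs M's, by the Row player's action — North: 8>6, South: 0<5, East: 5<9, West: 2<9.
L does better at North but worse at South, East, West; neither strategy dominates the other.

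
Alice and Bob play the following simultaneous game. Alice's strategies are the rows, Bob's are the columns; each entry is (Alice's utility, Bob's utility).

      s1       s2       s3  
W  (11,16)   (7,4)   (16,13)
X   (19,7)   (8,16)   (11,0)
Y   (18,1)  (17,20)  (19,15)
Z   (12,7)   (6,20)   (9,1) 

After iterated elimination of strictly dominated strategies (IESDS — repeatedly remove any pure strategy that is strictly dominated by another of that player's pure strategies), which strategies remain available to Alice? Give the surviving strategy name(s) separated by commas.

For Alice, Y strictly dominates W on the remaining columns (s1: 18>11, s2: 17>7, s3: 19>16); eliminate W.
Alice's strategy Z is strictly dominated by X (s1: 19>12, s2: 8>6, s3: 11>9) and is removed.
Bob's strategy s1 is strictly dominated by s2 (X: 16>7, Y: 20>1) and is removed.
For Alice, Y strictly dominates X on the remaining columns (s2: 17>8, s3: 19>11); eliminate X.
Column s3 is eliminated: s2 beats it against every remaining row (Y: 20>15).
Among the remaining strategies, none is strictly dominated by another pure strategy of the same player, so the elimination stops.
Surviving strategies — Alice: {Y}; Bob: {s2}.

Y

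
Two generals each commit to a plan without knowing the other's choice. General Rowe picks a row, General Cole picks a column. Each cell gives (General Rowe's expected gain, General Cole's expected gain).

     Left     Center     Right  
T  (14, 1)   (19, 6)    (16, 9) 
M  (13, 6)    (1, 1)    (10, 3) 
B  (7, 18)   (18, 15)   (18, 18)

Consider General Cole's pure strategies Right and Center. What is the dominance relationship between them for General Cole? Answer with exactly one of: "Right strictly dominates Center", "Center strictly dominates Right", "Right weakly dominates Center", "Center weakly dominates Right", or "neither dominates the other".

Right strictly dominates Center

Right's payoffs vs Center's, by General Rowe's action — T: 9>6, M: 3>1, B: 18>15.
Every comparison favours Right, so Right strictly dominates Center.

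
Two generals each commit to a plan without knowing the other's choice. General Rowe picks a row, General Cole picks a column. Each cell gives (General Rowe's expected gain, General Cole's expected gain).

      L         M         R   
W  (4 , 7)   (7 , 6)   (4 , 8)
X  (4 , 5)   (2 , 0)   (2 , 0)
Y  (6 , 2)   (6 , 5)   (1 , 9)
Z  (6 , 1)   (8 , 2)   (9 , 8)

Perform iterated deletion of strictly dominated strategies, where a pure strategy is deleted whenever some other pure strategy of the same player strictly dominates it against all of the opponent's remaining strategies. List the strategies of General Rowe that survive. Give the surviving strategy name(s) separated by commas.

Z

General Rowe's strategy W is strictly dominated by Z (L: 6>4, M: 8>7, R: 9>4) and is removed.
General Rowe's strategy X is strictly dominated by Z (L: 6>4, M: 8>2, R: 9>2) and is removed.
Column L is eliminated: M beats it against every remaining row (Y: 5>2, Z: 2>1).
General Rowe's strategy Y is strictly dominated by Z (M: 8>6, R: 9>1) and is removed.
Column M is eliminated: R beats it against every remaining row (Z: 8>2).
Among the remaining strategies, none is strictly dominated by another pure strategy of the same player, so the elimination stops.
Surviving strategies — General Rowe: {Z}; General Cole: {R}.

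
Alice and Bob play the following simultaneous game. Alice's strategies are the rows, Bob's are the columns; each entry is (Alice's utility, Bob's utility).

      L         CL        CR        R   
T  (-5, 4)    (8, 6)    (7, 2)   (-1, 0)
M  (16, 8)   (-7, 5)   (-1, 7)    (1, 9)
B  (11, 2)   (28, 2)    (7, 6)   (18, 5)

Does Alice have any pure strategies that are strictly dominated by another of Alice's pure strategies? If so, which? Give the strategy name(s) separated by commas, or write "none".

T: no other strategy beats it everywhere (M at CL (8>-7); B at CR (7=7)).
M: no other strategy beats it everywhere (T at L (16>-5); B at L (16>11)).
B: no other strategy beats it everywhere (T at L (11>-5); M at CL (28>-7)).

none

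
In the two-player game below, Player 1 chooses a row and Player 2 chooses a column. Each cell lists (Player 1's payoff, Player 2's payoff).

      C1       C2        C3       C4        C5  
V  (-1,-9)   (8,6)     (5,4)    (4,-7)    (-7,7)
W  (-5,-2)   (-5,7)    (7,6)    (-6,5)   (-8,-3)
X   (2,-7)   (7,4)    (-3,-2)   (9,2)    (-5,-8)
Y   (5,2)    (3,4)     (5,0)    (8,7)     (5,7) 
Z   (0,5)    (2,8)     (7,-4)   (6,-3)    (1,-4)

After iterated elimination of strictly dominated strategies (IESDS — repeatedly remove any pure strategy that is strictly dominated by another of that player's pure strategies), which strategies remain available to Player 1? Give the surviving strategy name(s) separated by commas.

For Player 2, C2 strictly dominates C1 on the remaining rows (V: 6>-9, W: 7>-2, X: 4>-7, Y: 4>2, Z: 8>5); eliminate C1.
Column C3 is eliminated: C2 beats it against every remaining row (V: 6>4, W: 7>6, X: 4>-2, Y: 4>0, Z: 8>-4).
For Player 1, V strictly dominates W on the remaining columns (C2: 8>-5, C4: 4>-6, C5: -7>-8); eliminate W.
For Player 1, Y strictly dominates Z on the remaining columns (C2: 3>2, C4: 8>6, C5: 5>1); eliminate Z.
Among the remaining strategies, none is strictly dominated by another pure strategy of the same player, so the elimination stops.
Surviving strategies — Player 1: {V, X, Y}; Player 2: {C2, C4, C5}.

V, X, Y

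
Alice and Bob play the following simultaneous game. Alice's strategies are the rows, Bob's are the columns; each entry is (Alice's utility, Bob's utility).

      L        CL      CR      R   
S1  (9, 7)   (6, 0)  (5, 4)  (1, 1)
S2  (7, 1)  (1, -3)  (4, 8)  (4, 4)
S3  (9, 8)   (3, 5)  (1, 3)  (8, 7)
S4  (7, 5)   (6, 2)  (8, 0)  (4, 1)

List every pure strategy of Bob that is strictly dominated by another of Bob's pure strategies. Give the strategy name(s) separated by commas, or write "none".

CL

L: no other strategy beats it everywhere (CL at S1 (7>0); CR at S1 (7>4); R at S1 (7>1)).
CL is strictly dominated by L (S1: 7>0, S2: 1>-3, S3: 8>5, S4: 5>2).
CR is not dominated — it holds its own against L at S2 (8>1); CL at S1 (4>0); R at S1 (4>1).
Nothing dominates R: L at S2 (4>1); CL at S1 (1>0); CR at S3 (7>3).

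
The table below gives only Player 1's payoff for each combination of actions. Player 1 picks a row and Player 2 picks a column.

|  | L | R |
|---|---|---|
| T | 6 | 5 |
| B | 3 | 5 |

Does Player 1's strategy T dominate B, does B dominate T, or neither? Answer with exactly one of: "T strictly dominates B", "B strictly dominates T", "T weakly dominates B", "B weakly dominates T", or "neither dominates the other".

T weakly dominates B

T's payoffs vs B's, by Player 2's action — L: 6>3, R: 5=5.
T is at least as good everywhere and strictly better somewhere (tied only at R), so T weakly but not strictly dominates B.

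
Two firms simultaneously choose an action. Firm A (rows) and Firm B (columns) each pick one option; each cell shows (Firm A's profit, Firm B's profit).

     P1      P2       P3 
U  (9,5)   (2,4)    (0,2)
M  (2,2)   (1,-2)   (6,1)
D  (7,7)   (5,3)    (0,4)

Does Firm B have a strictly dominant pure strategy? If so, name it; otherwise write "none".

P1

P1 vs P2: U: 5>4, M: 2>-2, D: 7>3.
P1 vs P3: U: 5>2, M: 2>1, D: 7>4.
P1 strictly beats every other strategy against every opponent action, so it is strictly dominant.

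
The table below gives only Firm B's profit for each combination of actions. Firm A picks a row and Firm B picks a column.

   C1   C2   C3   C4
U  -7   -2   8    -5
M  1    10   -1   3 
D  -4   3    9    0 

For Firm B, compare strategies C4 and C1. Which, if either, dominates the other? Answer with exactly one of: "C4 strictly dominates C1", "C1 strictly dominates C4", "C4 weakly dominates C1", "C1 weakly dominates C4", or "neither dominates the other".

C4's payoffs vs C1's, by Firm A's action — U: -5>-7, M: 3>1, D: 0>-4.
Every comparison favours C4, so C4 strictly dominates C1.

C4 strictly dominates C1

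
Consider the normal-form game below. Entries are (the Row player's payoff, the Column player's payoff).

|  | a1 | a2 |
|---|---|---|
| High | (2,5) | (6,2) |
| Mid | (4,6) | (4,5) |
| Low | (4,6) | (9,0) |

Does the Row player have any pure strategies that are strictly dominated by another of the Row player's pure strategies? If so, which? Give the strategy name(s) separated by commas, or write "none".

High: dominated, since Low does at least as well everywhere (a1: 4>2, a2: 9>6).
Mid is not dominated — it holds its own against High at a1 (4>2); Low at a1 (4=4).
Low is not dominated — it holds its own against High at a1 (4>2); Mid at a1 (4=4).

High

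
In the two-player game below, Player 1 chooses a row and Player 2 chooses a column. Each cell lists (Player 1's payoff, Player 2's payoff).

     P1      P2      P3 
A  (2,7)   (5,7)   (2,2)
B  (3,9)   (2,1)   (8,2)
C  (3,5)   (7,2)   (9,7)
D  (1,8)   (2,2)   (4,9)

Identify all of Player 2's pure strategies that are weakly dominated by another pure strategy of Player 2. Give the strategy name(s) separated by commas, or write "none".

P1 is not dominated — it holds its own against P2 at B (9>1); P3 at A (7>2).
P1 weakly dominates P2 — A: 7=7, B: 9>1, C: 5>2, D: 8>2.
P3 is not dominated — it holds its own against P1 at C (7>5); P2 at B (2>1).

P2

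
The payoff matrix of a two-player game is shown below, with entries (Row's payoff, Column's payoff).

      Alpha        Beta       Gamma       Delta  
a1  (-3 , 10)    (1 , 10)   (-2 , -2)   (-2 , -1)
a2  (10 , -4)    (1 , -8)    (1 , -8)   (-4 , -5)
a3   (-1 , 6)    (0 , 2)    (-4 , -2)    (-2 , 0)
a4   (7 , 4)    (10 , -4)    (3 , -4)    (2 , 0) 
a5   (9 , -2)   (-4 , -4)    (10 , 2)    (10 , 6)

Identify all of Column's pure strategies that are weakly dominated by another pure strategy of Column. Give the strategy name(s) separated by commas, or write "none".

Alpha: no other strategy beats it everywhere (Beta at a2 (-4>-8); Gamma at a1 (10>-2); Delta at a1 (10>-1)).
Beta: dominated, since Alpha does at least as well everywhere (a1: 10=10, a2: -4>-8, a3: 6>2, a4: 4>-4, a5: -2>-4).
Gamma is weakly dominated by Delta (a1: -1>-2, a2: -5>-8, a3: 0>-2, a4: 0>-4, a5: 6>2).
Nothing dominates Delta: Alpha at a5 (6>-2); Beta at a2 (-5>-8); Gamma at a1 (-1>-2).

Beta, Gamma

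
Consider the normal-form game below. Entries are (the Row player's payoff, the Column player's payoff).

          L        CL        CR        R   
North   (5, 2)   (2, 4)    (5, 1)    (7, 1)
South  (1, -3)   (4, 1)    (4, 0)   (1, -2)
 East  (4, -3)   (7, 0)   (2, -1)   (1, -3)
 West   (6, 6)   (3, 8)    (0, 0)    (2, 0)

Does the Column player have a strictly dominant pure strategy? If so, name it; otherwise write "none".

CL

CL vs L: North: 4>2, South: 1>-3, East: 0>-3, West: 8>6.
CL vs CR: North: 4>1, South: 1>0, East: 0>-1, West: 8>0.
CL vs R: North: 4>1, South: 1>-2, East: 0>-3, West: 8>0.
CL strictly beats every other strategy against every opponent action, so it is strictly dominant.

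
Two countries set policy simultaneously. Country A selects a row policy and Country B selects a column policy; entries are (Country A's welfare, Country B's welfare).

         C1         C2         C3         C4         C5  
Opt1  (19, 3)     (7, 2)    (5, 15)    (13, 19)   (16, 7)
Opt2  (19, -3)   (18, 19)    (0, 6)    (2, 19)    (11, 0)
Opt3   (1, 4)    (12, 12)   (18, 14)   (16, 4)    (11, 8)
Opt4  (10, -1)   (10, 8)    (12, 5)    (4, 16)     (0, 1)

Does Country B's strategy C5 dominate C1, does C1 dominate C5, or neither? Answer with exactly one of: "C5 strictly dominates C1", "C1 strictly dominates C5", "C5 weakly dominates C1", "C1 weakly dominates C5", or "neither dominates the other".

C5 strictly dominates C1

C5's payoffs vs C1's, by Country A's action — Opt1: 7>3, Opt2: 0>-3, Opt3: 8>4, Opt4: 1>-1.
C5 gives a strictly higher payoff against each opponent action, so C5 strictly dominates C1.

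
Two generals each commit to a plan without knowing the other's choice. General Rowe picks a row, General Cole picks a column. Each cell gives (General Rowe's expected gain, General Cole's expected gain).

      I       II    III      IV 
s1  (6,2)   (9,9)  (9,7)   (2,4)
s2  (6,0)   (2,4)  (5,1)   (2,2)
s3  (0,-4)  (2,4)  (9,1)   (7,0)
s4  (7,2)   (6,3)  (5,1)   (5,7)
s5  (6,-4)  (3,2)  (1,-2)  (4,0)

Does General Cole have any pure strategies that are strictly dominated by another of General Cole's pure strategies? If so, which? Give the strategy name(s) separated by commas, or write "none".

I, III

II strictly dominates I — s1: 9>2, s2: 4>0, s3: 4>-4, s4: 3>2, s5: 2>-4.
II: no other strategy beats it everywhere (I at s1 (9>2); III at s1 (9>7); IV at s1 (9>4)).
III: dominated, since II does at least as well everywhere (s1: 9>7, s2: 4>1, s3: 4>1, s4: 3>1, s5: 2>-2).
IV is not dominated — it holds its own against I at s1 (4>2); II at s4 (7>3); III at s2 (2>1).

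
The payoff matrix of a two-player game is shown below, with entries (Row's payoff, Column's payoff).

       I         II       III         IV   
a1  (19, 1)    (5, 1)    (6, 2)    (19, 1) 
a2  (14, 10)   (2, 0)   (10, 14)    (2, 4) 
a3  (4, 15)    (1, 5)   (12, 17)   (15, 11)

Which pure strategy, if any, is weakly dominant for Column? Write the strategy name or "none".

III

III vs I: a1: 2>1, a2: 14>10, a3: 17>15.
III vs II: a1: 2>1, a2: 14>0, a3: 17>5.
III vs IV: a1: 2>1, a2: 14>4, a3: 17>11.
III is at least as good as every other strategy against every opponent action, so it is weakly dominant.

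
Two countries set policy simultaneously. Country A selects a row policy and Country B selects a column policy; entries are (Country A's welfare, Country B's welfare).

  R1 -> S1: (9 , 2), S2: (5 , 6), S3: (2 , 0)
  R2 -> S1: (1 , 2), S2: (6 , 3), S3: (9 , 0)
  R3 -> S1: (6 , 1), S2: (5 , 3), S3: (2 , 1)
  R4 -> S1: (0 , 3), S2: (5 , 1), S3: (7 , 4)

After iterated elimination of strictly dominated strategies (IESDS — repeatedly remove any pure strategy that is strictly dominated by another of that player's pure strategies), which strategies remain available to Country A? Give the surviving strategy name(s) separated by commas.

Row R4 is eliminated: R2 beats it against every remaining column (S1: 1>0, S2: 6>5, S3: 9>7).
Country B's strategy S1 is strictly dominated by S2 (R1: 6>2, R2: 3>2, R3: 3>1) and is removed.
Row R1 is eliminated: R2 beats it against every remaining column (S2: 6>5, S3: 9>2).
For Country A, R2 strictly dominates R3 on the remaining columns (S2: 6>5, S3: 9>2); eliminate R3.
For Country B, S2 strictly dominates S3 on the remaining rows (R2: 3>0); eliminate S3.
Among the remaining strategies, none is strictly dominated by another pure strategy of the same player, so the elimination stops.
Surviving strategies — Country A: {R2}; Country B: {S2}.

R2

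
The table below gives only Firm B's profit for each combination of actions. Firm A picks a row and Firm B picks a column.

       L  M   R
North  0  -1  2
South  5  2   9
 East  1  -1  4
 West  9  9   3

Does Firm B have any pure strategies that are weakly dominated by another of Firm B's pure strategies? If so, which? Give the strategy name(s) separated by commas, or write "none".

Nothing dominates L: M at North (0>-1); R at West (9>3).
M is weakly dominated by L (North: 0>-1, South: 5>2, East: 1>-1, West: 9=9).
R is not dominated — it holds its own against L at North (2>0); M at North (2>-1).

M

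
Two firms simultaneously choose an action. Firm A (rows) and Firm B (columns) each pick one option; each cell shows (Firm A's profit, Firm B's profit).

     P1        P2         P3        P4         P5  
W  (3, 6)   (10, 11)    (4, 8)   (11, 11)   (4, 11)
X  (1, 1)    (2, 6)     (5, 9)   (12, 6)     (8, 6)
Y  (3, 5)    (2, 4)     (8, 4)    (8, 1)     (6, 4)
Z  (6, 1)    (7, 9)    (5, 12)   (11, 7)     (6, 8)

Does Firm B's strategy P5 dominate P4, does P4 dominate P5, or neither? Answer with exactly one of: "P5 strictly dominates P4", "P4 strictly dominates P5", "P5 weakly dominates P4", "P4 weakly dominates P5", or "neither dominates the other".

P5 weakly dominates P4

Compare P5 to P4 across each choice by Firm A: W: 11=11, X: 6=6, Y: 4>1, Z: 8>7.
P5 is at least as good everywhere and strictly better somewhere (tied only at W, X), so P5 weakly but not strictly dominates P4.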